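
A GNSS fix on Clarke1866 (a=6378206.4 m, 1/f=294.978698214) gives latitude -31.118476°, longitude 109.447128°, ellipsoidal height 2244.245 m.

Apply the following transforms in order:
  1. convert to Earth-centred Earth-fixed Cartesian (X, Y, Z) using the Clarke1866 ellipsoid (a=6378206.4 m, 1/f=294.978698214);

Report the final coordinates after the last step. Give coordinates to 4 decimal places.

start: φ=-31.118476°, λ=109.447128°, h=2244.245 m
→ ECEF (a=6378206.400, f=1/294.978698214): X=-1820248.8036, Y=5155337.9558, Z=-3278128.8343

X=-1820248.8036 m, Y=5155337.9558 m, Z=-3278128.8343 m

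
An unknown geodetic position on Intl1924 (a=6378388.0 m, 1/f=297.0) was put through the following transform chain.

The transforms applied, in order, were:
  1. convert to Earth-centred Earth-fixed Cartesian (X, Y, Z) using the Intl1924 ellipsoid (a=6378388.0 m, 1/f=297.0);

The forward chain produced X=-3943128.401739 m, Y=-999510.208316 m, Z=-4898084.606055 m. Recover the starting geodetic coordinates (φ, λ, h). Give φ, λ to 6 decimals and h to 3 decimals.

φ=-50.480332°, λ=-165.776168°, h=1334.380 m

start: X=-3943128.4017, Y=-999510.2083, Z=-4898084.6061 m
→ geod (Bowring, a=6378388.000): φ=-50.48033200°, λ=-165.77616800°, h=1334.3800 m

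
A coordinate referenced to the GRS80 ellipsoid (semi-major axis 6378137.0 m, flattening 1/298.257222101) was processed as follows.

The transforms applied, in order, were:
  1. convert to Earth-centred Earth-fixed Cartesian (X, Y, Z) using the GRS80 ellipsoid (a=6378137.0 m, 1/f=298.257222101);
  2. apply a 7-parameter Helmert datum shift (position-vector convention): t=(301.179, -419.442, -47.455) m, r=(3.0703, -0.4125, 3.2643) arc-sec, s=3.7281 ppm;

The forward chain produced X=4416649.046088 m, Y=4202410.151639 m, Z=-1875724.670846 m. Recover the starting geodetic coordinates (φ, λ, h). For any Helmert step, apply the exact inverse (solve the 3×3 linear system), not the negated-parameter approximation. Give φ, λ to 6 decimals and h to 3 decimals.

φ=-17.210252°, λ=43.579860°, h=2260.366 m

start: X=4416649.0461, Y=4202410.1516, Z=-1875724.6708 m
→ Helmert⁻¹: X=4416394.1626, Y=4202716.1114, Z=-1875741.6137
→ geod (Bowring, a=6378137.000): φ=-17.21025200°, λ=43.57986000°, h=2260.3660 m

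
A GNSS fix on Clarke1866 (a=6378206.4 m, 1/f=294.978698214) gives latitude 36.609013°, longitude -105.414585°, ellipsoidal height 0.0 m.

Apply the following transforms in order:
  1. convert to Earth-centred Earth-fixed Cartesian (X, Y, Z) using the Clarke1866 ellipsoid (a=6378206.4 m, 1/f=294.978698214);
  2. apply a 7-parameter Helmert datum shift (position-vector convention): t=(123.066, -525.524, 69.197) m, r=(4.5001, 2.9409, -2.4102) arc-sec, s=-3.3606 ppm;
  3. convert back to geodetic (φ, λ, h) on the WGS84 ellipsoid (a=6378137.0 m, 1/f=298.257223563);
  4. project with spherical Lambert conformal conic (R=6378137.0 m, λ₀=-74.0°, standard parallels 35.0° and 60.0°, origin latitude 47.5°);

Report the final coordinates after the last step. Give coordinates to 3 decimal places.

E=-2715149.415 m, N=-630847.485 m

start: φ=36.609013°, λ=-105.414585°, h=0.000 m
→ ECEF (a=6378206.400, f=1/294.978698214): X=-1362528.0459, Y=-4941713.0962, Z=3782460.4038
→ Helmert 7p (PV): X=-1362404.2149, Y=-4942288.6141, Z=3782428.5026
→ geod (Bowring, a=6378137.000): φ=36.60392720°, λ=-105.41154119°, h=384.9222 m
→ lcc (R=6378137.0, λ₀=-74.0°): E=-2715149.4148, N=-630847.4852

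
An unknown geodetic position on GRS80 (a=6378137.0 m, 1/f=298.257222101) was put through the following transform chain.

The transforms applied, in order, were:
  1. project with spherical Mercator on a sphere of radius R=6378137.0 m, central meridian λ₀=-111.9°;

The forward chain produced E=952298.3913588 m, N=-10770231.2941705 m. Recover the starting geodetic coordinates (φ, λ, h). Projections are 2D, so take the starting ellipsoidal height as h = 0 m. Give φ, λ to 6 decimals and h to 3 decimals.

start: E=952298.3914, N=-10770231.2942 m
→ merc⁻¹: φ=-69.06250900°, λ=-103.34535800°

φ=-69.062509°, λ=-103.345358°, h=0.000 m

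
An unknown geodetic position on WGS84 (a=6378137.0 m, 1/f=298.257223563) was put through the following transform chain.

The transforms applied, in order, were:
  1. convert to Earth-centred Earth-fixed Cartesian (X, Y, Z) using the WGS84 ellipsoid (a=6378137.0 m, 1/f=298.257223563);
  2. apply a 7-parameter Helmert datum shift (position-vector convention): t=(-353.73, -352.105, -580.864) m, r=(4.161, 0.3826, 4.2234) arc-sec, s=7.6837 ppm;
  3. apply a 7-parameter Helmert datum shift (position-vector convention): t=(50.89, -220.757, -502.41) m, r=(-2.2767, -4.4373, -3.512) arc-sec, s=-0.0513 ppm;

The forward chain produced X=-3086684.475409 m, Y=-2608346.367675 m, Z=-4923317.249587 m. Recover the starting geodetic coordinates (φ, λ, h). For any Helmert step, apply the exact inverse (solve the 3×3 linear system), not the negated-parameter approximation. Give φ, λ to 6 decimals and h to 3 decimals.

φ=-50.805372°, λ=-139.805158°, h=2866.665 m

start: X=-3086684.4754, Y=-2608346.3677, Z=-4923317.2496 m
→ Helmert⁻¹: X=-3086797.0181, Y=-2608123.9659, Z=-4922777.4748
→ Helmert⁻¹: X=-3086463.8390, Y=-2607787.9207, Z=-4922111.9083
→ geod (Bowring, a=6378137.000): φ=-50.80537200°, λ=-139.80515800°, h=2866.6650 m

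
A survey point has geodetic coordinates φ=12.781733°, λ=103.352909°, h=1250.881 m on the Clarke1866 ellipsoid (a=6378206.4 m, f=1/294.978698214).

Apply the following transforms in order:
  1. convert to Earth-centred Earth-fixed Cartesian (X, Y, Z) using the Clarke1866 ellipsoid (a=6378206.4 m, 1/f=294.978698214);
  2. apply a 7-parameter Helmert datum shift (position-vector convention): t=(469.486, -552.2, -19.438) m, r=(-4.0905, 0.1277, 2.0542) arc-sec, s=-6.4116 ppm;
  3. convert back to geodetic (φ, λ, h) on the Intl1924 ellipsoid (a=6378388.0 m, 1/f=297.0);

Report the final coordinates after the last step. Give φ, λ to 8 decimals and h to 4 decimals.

start: φ=12.781733°, λ=103.352909°, h=1250.881 m
→ ECEF (a=6378206.400, f=1/294.978698214): X=-1437053.8026, Y=6054188.2101, Z=1402056.7309
→ Helmert 7p (PV): X=-1436634.5283, Y=6053610.6859, Z=1401909.1315
→ geod (Bowring, a=6378388.000): φ=12.78117941°, λ=103.35038058°, h=387.0645 m

φ=12.78117941°, λ=103.35038058°, h=387.0645 m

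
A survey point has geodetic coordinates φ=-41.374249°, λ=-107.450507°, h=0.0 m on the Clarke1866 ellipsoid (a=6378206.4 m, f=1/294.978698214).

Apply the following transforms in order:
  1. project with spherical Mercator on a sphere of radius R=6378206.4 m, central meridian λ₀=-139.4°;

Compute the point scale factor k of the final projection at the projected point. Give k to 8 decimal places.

1.33260801

start: φ=-41.374249°, λ=-107.450507°, h=0.000 m
→ into merc (λ₀=-139.4°): φ=-41.37424900°, λ−λ₀=31.94949300°
scale k = 1.33260801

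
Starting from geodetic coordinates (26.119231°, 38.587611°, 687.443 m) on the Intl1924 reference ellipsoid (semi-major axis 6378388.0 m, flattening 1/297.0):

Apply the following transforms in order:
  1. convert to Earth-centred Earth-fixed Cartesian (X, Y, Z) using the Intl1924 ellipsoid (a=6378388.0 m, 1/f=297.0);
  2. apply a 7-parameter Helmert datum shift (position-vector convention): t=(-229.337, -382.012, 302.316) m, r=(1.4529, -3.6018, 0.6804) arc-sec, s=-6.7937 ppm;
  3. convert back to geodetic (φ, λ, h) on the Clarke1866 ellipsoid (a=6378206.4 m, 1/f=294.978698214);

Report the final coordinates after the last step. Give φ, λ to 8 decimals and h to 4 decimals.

start: φ=26.119231°, λ=38.587611°, h=687.443 m
→ ECEF (a=6378388.000, f=1/297.0): X=4479962.2994, Y=3574721.1775, Z=2791269.1504
→ Helmert 7p (PV): X=4479641.9943, Y=3574309.9966, Z=2791655.9117
→ geod (Bowring, a=6378206.400): φ=26.12542260°, λ=38.58639503°, h=612.6050 m

φ=26.12542260°, λ=38.58639503°, h=612.6050 m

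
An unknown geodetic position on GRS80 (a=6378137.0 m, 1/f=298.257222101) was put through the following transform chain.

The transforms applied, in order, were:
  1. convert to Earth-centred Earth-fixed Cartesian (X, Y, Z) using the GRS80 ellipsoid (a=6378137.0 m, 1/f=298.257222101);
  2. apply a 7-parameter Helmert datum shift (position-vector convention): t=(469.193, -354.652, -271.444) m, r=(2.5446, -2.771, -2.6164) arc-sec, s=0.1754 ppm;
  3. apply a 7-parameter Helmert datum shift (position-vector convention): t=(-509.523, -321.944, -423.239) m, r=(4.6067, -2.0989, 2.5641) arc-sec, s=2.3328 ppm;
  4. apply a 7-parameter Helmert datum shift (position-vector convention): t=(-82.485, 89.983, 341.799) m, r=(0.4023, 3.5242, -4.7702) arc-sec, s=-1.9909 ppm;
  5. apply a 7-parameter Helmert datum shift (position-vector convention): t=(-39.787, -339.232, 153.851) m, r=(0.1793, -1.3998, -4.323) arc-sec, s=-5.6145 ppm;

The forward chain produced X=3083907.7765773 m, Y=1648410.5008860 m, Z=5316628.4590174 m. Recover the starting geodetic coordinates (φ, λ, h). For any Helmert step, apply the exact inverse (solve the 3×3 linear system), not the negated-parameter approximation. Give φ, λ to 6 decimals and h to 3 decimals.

start: X=3083907.7766, Y=1648410.5009, Z=5316628.4590 m
→ Helmert⁻¹: X=3083966.4014, Y=1648828.2466, Z=5316482.0952
→ Helmert⁻¹: X=3083926.0633, Y=1648823.2355, Z=5316200.3556
→ Helmert⁻¹: X=3084502.9924, Y=1649221.7278, Z=5316542.9713
→ Helmert⁻¹: X=3084083.7591, Y=1649680.8015, Z=5316751.6991
→ geod (Bowring, a=6378137.000): φ=56.83791300°, λ=28.14239000°, h=840.4920 m

φ=56.837913°, λ=28.142390°, h=840.492 m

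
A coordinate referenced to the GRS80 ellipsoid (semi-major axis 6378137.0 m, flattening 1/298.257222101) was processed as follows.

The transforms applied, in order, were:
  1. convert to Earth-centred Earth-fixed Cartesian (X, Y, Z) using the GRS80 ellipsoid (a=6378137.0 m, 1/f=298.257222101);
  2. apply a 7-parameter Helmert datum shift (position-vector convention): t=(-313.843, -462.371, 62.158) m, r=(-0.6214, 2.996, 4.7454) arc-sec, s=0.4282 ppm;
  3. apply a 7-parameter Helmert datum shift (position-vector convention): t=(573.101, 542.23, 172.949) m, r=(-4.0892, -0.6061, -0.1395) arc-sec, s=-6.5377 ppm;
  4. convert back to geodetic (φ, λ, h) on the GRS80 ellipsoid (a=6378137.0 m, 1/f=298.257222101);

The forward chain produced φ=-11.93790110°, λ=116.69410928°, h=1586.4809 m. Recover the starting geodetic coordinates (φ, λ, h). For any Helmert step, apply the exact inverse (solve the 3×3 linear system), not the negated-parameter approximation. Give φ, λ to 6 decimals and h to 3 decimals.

start: φ=-11.937901°, λ=116.694109°, h=1586.481 m
→ ECEF (a=6378137.000, f=1/298.257222101): X=-2804362.9335, Y=5577283.4798, Z=-1311010.5318
→ Helmert⁻¹: X=-2804961.9967, Y=5576801.8041, Z=-1311073.2506
→ Helmert⁻¹: X=-2804499.5941, Y=5577330.2583, Z=-1311158.7801
→ geod (Bowring, a=6378137.000): φ=-11.93901900°, λ=116.69503700°, h=1718.1010 m

φ=-11.939019°, λ=116.695037°, h=1718.101 m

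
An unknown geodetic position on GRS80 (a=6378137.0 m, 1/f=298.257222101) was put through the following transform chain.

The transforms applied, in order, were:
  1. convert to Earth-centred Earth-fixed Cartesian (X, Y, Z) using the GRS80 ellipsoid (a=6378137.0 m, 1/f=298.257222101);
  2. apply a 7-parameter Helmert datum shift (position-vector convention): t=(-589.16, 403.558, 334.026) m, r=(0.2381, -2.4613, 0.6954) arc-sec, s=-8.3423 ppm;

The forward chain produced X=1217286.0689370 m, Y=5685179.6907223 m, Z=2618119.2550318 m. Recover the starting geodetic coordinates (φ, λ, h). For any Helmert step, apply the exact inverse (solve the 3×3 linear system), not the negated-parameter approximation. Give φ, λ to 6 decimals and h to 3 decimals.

φ=24.384926°, λ=77.907560°, h=1482.987 m

start: X=1217286.0689, Y=5685179.6907, Z=2618119.2550 m
→ Helmert⁻¹: X=1217935.7920, Y=5684822.4729, Z=2617785.9721
→ geod (Bowring, a=6378137.000): φ=24.38492600°, λ=77.90756000°, h=1482.9870 m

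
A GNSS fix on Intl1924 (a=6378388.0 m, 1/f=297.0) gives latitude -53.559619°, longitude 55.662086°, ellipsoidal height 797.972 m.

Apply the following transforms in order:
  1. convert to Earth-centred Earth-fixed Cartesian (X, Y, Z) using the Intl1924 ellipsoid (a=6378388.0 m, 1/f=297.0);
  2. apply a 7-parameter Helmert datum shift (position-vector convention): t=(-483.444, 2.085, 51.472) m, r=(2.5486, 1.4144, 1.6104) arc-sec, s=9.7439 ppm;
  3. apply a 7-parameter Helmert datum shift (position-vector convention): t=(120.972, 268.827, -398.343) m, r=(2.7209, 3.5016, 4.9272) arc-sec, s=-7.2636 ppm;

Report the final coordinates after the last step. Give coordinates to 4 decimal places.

X=2141439.9711 m, Y=3136099.2854 m, Z=-5108856.4674 m

start: φ=-53.559619°, λ=55.662086°, h=797.972 m
→ ECEF (a=6378388.000, f=1/297.0): X=2142018.2659, Y=3135622.2094, Z=-5108525.9910
→ Helmert 7p (PV): X=2141496.1816, Y=3135734.6928, Z=-5108500.2403
→ Helmert 7p (PV): X=2141439.9711, Y=3136099.2854, Z=-5108856.4674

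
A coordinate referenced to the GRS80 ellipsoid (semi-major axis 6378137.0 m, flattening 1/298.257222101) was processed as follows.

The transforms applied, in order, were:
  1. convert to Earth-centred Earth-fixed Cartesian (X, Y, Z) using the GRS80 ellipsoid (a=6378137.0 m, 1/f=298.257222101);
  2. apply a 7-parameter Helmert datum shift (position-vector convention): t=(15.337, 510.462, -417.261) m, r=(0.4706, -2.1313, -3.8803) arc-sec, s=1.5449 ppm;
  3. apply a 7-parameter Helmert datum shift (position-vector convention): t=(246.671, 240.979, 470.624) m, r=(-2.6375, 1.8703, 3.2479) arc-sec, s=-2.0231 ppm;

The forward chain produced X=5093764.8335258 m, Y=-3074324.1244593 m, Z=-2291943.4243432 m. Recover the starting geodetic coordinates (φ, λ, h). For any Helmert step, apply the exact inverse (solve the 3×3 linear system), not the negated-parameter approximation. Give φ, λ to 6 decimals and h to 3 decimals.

start: X=5093764.8335, Y=-3074324.1245, Z=-2291943.4243 m
→ Helmert⁻¹: X=5093500.8398, Y=-3074622.2143, Z=-2292411.8160
→ Helmert⁻¹: X=5093511.7990, Y=-3075037.3346, Z=-2292036.6288
→ geod (Bowring, a=6378137.000): φ=-21.19765700°, λ=-31.12007500°, h=620.7930 m

φ=-21.197657°, λ=-31.120075°, h=620.793 m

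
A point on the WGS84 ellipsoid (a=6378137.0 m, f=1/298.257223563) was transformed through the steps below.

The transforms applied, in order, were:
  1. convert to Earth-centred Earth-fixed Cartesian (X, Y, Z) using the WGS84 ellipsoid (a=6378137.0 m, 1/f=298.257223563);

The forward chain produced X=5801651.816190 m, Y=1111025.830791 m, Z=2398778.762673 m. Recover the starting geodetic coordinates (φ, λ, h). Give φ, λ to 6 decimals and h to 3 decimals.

start: X=5801651.8162, Y=1111025.8308, Z=2398778.7627 m
→ geod (Bowring, a=6378137.000): φ=22.23583800°, λ=10.84098400°, h=456.8070 m

φ=22.235838°, λ=10.840984°, h=456.807 m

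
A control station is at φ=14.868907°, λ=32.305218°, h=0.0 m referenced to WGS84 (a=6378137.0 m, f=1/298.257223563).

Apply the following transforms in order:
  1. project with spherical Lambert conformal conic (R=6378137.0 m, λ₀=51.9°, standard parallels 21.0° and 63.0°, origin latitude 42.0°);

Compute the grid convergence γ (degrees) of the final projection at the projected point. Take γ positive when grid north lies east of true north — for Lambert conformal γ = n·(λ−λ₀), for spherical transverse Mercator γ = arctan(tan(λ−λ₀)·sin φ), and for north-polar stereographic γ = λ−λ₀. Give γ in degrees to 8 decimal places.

start: φ=14.868907°, λ=32.305218°, h=0.000 m
→ into lcc (λ₀=51.9°): φ=14.86890700°, λ−λ₀=-19.59478200°
convergence γ = -13.43144615°

-13.43144615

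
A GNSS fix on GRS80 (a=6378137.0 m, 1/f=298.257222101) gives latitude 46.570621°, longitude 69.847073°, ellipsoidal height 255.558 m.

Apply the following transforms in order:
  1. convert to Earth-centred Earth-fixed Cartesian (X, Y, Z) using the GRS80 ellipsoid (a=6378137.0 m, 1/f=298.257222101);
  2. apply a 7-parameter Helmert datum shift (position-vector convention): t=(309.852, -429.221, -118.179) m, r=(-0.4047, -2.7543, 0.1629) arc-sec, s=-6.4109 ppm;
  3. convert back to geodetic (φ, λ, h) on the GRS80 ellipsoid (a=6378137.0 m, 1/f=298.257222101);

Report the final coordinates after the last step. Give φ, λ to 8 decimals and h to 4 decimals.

start: φ=46.570621°, λ=69.847073°, h=255.558 m
→ ECEF (a=6378137.000, f=1/298.257222101): X=1513386.8675, Y=4123716.6263, Z=4609266.3079
→ Helmert 7p (PV): X=1513622.2125, Y=4123271.2073, Z=4609130.6969
→ geod (Bowring, a=6378137.000): φ=46.57198430°, λ=69.84218918°, h=-74.6324 m

φ=46.57198430°, λ=69.84218918°, h=-74.6324 m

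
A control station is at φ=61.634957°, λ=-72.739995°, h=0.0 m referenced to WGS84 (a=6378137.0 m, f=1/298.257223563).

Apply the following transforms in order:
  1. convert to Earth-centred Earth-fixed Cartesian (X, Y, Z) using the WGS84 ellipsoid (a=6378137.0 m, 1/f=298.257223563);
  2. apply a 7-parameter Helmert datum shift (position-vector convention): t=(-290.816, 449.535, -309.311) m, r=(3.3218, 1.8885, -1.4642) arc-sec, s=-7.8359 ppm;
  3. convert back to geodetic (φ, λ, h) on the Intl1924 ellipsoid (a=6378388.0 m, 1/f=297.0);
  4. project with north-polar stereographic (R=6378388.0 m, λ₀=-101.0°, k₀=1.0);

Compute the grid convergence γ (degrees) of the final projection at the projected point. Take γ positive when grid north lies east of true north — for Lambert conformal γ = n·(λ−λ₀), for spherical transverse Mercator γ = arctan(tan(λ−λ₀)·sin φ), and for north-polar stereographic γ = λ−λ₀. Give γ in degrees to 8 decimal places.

start: φ=61.634957°, λ=-72.739995°, h=0.000 m
→ ECEF (a=6378137.000, f=1/298.257223563): X=901416.7515, Y=-2901247.3883, Z=5589302.2041
→ Helmert 7p (PV): X=901149.4509, Y=-2900871.5306, Z=5588894.1200
→ geod (Bowring, a=6378388.000): φ=61.63736458°, λ=-72.74270630°, h=-747.5932 m
→ into stereo (λ₀=-101.0°): φ=61.63736458°, λ−λ₀=28.25729370°
convergence γ = 28.25729370°

28.25729370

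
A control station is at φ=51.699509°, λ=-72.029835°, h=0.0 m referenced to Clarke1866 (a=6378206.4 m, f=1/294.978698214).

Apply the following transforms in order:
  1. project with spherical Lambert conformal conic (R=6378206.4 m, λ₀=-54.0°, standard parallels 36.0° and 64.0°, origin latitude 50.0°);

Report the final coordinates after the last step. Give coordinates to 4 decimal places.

E=-1194922.8327 m, N=329771.0319 m

start: φ=51.699509°, λ=-72.029835°, h=0.000 m
→ lcc (R=6378206.4, λ₀=-54.0°): E=-1194922.8327, N=329771.0319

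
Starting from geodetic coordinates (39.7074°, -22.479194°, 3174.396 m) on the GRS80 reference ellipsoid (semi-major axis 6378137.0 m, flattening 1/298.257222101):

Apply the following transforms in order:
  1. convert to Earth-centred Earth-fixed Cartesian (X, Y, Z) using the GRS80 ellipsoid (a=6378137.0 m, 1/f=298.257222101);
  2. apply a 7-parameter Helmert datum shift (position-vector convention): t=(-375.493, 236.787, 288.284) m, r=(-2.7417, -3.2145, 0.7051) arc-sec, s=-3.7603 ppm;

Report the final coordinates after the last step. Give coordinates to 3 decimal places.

X=4541996.560 m, Y=-1879297.182 m, Z=4055442.002 m

start: φ=39.707400°, λ=-22.479194°, h=3174.396 m
→ ECEF (a=6378137.000, f=1/298.257222101): X=4542445.9036, Y=-1879610.4656, Z=4055073.1917
→ Helmert 7p (PV): X=4541996.5596, Y=-1879297.1824, Z=4055442.0021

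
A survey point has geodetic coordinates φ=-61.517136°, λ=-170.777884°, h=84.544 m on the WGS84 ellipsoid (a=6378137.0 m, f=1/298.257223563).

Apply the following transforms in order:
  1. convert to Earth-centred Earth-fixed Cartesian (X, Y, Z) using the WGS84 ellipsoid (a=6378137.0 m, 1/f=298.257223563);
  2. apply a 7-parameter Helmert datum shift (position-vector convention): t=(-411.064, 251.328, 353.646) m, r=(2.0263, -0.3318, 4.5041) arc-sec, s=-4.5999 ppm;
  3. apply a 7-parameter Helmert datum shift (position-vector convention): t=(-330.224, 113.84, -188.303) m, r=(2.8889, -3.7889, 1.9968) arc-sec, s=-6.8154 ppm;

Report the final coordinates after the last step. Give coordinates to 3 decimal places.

start: φ=-61.517136°, λ=-170.777884°, h=84.544 m
→ ECEF (a=6378137.000, f=1/298.257223563): X=-3010225.7928, Y=-488742.6848, Z=-5583126.8316
→ Helmert 7p (PV): X=-3010603.3567, Y=-488499.9939, Z=-5582757.1474
→ Helmert 7p (PV): X=-3010805.7836, Y=-488333.7790, Z=-5582969.5451

X=-3010805.784 m, Y=-488333.779 m, Z=-5582969.545 m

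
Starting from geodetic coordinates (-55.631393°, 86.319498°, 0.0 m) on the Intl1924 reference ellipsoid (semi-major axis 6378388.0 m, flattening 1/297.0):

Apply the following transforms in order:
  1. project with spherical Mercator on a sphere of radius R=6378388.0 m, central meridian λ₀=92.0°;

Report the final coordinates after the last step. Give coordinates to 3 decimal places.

E=-632375.475 m, N=-7485678.235 m

start: φ=-55.631393°, λ=86.319498°, h=0.000 m
→ merc (R=6378388.0, λ₀=92.0°): E=-632375.4751, N=-7485678.2347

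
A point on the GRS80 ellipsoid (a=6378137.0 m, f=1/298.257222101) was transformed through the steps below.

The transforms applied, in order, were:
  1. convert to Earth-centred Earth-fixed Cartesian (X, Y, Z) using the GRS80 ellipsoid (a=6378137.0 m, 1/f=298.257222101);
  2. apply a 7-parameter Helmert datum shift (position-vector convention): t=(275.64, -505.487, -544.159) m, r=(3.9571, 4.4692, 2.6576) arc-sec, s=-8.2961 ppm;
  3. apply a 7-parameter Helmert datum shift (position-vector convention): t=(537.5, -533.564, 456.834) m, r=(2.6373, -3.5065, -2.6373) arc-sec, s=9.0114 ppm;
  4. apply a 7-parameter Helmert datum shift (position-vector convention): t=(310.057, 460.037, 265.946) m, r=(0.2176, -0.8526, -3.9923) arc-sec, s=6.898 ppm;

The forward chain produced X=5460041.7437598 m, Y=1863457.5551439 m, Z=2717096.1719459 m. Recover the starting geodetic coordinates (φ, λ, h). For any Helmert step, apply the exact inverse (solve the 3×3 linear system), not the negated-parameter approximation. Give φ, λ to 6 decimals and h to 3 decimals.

φ=25.368490°, λ=18.855257°, h=1923.868 m

start: X=5460041.7438, Y=1863457.5551, Z=2717096.1719 m
→ Helmert⁻¹: X=5459669.1951, Y=1863093.2064, Z=2716786.9522
→ Helmert⁻¹: X=5459104.8469, Y=1863714.5059, Z=2716189.0064
→ Helmert⁻¹: X=5458839.6471, Y=1864217.2463, Z=2716838.2179
→ geod (Bowring, a=6378137.000): φ=25.36849000°, λ=18.85525700°, h=1923.8680 m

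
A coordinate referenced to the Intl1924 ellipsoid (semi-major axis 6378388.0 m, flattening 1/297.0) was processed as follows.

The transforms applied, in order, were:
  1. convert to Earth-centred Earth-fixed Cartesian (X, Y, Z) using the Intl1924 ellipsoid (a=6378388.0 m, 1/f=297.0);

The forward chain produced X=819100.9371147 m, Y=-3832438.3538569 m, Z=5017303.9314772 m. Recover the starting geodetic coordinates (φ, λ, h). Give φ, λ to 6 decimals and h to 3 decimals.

start: X=819100.9371, Y=-3832438.3539, Z=5017303.9315 m
→ geod (Bowring, a=6378388.000): φ=52.19405800°, λ=-77.93577600°, h=1438.6140 m

φ=52.194058°, λ=-77.935776°, h=1438.614 m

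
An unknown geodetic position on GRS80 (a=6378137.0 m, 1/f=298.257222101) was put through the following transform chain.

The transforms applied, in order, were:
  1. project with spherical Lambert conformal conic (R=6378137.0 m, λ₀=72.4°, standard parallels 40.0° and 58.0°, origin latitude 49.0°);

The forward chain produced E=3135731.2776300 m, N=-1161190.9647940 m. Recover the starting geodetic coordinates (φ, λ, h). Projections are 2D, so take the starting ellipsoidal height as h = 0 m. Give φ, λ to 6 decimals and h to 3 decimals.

φ=32.256964°, λ=105.868461°, h=0.000 m

start: E=3135731.2776, N=-1161190.9648 m
→ lcc⁻¹: φ=32.25696400°, λ=105.86846100°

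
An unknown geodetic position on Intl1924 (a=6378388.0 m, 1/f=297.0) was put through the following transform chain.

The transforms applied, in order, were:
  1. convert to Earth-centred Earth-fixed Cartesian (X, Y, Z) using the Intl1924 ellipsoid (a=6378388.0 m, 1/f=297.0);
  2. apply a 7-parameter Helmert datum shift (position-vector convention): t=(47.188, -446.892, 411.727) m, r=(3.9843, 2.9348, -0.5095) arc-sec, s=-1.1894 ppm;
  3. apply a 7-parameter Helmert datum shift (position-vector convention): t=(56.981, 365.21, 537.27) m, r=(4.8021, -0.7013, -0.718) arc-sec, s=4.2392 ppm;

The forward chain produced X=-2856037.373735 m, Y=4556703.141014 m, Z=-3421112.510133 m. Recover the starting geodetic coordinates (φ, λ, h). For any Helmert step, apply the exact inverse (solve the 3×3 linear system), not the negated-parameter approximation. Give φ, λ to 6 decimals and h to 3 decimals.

start: X=-2856037.3737, Y=4556703.1410, Z=-3421112.5101 m
→ Helmert⁻¹: X=-2856109.7412, Y=4556229.0117, Z=-3421731.6390
→ Helmert⁻¹: X=-2856122.8885, Y=4556608.1623, Z=-3422276.0915
→ geod (Bowring, a=6378388.000): φ=-32.64701500°, λ=122.07985500°, h=2155.1770 m

φ=-32.647015°, λ=122.079855°, h=2155.177 m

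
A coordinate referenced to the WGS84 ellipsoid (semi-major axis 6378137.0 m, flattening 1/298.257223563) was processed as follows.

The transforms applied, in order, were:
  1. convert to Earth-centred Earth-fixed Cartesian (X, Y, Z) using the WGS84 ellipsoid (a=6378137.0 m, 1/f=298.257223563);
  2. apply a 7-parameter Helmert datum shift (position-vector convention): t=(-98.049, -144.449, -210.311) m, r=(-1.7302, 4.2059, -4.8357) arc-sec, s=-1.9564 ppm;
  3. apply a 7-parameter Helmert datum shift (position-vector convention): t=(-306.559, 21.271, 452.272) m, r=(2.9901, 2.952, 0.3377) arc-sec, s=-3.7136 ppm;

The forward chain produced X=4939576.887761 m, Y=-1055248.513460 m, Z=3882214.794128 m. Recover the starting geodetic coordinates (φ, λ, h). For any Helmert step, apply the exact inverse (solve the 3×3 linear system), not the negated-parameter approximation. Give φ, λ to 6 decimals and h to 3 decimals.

φ=37.730146°, λ=-12.055388°, h=612.322 m

start: X=4939576.8878, Y=-1055248.5135, Z=3882214.7941 m
→ Helmert⁻¹: X=4939844.5079, Y=-1055225.5178, Z=3881862.9321
→ Helmert⁻¹: X=4939897.7944, Y=-1054999.8860, Z=3882172.7167
→ geod (Bowring, a=6378137.000): φ=37.73014600°, λ=-12.05538800°, h=612.3220 m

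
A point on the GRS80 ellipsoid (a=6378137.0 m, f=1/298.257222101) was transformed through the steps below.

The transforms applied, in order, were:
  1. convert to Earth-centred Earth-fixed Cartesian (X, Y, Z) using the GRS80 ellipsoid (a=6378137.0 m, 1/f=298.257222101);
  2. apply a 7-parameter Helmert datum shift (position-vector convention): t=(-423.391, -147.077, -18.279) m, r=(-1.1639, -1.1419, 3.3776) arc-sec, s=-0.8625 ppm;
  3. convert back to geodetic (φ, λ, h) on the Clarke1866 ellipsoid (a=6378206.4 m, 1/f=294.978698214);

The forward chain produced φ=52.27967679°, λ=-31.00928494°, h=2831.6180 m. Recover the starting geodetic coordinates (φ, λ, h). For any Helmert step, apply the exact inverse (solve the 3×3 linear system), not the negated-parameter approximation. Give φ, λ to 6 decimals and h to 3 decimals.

start: φ=52.279677°, λ=-31.009285°, h=2831.618 m
→ ECEF (a=6378206.400, f=1/294.978698214): X=3353132.5425, Y=-2015504.9316, Z=5023938.7016
→ Helmert⁻¹: X=3353553.6358, Y=-2015442.8563, Z=5023931.3756
→ geod (Bowring, a=6378137.000): φ=52.27522900°, λ=-31.00532900°, h=2947.8190 m

φ=52.275229°, λ=-31.005329°, h=2947.819 m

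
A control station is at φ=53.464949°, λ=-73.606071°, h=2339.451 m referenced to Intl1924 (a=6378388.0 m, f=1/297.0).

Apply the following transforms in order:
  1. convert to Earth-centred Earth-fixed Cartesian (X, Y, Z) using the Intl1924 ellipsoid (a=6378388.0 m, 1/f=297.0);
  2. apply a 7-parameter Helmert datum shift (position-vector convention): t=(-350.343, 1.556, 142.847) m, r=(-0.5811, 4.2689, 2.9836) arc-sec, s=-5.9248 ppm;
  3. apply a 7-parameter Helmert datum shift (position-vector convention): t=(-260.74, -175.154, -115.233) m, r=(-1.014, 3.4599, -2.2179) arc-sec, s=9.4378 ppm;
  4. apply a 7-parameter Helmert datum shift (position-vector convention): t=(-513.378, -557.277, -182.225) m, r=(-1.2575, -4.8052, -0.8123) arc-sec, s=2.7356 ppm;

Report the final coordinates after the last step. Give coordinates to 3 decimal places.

X=1073386.015 m, Y=-3652719.621 m, Z=5103410.623 m

start: φ=53.464949°, λ=-73.606071°, h=2339.451 m
→ ECEF (a=6378388.000, f=1/297.0): X=1074432.2533, Y=-3652036.2681, Z=5103498.0702
→ Helmert 7p (PV): X=1074233.9929, Y=-3651983.1553, Z=5103598.7321
→ Helmert 7p (PV): X=1074029.7313, Y=-3652179.2375, Z=5103531.5997
→ Helmert 7p (PV): X=1073386.0150, Y=-3652719.6211, Z=5103410.6226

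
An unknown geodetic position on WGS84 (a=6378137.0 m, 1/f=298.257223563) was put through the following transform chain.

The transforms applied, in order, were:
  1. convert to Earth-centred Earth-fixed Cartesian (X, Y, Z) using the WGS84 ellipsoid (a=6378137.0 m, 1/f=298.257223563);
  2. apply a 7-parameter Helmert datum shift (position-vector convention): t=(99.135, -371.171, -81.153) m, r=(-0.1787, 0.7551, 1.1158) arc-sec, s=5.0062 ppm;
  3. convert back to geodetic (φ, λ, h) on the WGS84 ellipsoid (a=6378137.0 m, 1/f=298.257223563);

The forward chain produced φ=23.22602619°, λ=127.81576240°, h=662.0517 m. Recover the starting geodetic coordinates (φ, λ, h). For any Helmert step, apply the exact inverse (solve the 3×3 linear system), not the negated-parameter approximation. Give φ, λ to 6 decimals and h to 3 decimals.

start: φ=23.226026°, λ=127.815762°, h=662.052 m
→ ECEF (a=6378137.000, f=1/298.257223563): X=-3595907.8352, Y=4633183.9671, Z=2500002.5937
→ Helmert⁻¹: X=-3595973.0548, Y=4633549.2283, Z=2500062.0809
→ geod (Bowring, a=6378137.000): φ=23.22535000°, λ=127.81407800°, h=987.4270 m

φ=23.225350°, λ=127.814078°, h=987.427 m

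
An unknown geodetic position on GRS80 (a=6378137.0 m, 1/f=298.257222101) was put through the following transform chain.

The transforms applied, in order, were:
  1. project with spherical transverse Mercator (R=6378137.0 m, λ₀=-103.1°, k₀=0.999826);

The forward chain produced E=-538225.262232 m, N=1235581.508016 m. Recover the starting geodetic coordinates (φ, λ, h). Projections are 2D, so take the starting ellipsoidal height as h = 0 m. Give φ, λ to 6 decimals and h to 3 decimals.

start: E=-538225.2622, N=1235581.5080 m
→ tm⁻¹: φ=11.06142800°, λ=-108.02172500°

φ=11.061428°, λ=-108.021725°, h=0.000 m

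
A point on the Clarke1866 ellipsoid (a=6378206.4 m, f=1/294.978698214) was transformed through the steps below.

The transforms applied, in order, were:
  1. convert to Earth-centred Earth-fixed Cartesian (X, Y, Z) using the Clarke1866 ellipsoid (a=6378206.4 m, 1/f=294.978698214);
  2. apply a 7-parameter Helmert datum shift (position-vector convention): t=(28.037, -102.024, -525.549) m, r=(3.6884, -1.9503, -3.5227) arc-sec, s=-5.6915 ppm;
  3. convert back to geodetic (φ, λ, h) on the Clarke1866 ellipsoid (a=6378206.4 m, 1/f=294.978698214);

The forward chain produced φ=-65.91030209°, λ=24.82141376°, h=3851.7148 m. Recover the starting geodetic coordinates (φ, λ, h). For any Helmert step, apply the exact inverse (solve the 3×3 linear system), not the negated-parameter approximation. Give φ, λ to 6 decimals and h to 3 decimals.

φ=-65.909154°, λ=24.823121°, h=3415.514 m

start: φ=-65.910302°, λ=24.821414°, h=3851.715 m
→ ECEF (a=6378206.400, f=1/294.978698214): X=2370991.2163, Y=1096627.2628, Z=-5803198.4336
→ Helmert⁻¹: X=2370903.0773, Y=1096672.2564, Z=-5802747.9389
→ geod (Bowring, a=6378206.400): φ=-65.90915400°, λ=24.82312100°, h=3415.5140 m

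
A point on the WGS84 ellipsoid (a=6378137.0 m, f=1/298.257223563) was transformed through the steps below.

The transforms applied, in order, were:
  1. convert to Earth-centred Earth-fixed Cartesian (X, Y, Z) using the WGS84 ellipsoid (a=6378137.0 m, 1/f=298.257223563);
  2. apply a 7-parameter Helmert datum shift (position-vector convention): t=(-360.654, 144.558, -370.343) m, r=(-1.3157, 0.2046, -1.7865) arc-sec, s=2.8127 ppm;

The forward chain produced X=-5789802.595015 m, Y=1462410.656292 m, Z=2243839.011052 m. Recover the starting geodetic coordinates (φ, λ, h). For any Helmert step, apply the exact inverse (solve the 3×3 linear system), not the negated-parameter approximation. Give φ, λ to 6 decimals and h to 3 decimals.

start: X=-5789802.5950, Y=1462410.6563, Z=2243839.0111 m
→ Helmert⁻¹: X=-5789440.5476, Y=1462197.5268, Z=2244206.6260
→ geod (Bowring, a=6378137.000): φ=20.72502900°, λ=165.82563800°, h=3557.9960 m

φ=20.725029°, λ=165.825638°, h=3557.996 m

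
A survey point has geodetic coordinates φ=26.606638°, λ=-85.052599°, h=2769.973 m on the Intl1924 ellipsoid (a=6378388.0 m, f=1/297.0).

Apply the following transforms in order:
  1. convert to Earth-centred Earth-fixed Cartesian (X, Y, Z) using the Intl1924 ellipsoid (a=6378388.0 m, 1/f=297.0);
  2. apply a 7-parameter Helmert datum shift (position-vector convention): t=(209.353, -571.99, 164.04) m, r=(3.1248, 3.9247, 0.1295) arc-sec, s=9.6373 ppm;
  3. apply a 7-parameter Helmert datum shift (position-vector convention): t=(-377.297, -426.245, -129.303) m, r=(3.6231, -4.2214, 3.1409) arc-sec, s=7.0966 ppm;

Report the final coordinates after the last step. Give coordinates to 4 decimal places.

X=492299.4561 m, Y=-5689164.8017 m, Z=2840490.1164 m

start: φ=26.606638°, λ=-85.052599°, h=2769.973 m
→ ECEF (a=6378388.000, f=1/297.0): X=492373.0509, Y=-5687986.2590, Z=2840593.2251
→ Helmert 7p (PV): X=492644.7700, Y=-5688655.7905, Z=2840689.1013
→ Helmert 7p (PV): X=492299.4561, Y=-5689164.8017, Z=2840490.1164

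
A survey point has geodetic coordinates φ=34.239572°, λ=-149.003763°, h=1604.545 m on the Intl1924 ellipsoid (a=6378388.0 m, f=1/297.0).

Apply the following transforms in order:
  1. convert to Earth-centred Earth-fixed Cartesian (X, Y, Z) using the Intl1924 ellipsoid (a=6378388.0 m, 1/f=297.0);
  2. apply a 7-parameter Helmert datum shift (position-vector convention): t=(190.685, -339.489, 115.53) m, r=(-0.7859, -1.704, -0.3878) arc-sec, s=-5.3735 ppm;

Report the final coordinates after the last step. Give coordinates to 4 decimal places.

X=-4525764.3563 m, Y=-2719360.1901 m, Z=3569473.5540 m

start: φ=34.239572°, λ=-149.003763°, h=1604.545 m
→ ECEF (a=6378388.000, f=1/297.0): X=-4525944.7619, Y=-2719057.4210, Z=3569404.2339
→ Helmert 7p (PV): X=-4525764.3563, Y=-2719360.1901, Z=3569473.5540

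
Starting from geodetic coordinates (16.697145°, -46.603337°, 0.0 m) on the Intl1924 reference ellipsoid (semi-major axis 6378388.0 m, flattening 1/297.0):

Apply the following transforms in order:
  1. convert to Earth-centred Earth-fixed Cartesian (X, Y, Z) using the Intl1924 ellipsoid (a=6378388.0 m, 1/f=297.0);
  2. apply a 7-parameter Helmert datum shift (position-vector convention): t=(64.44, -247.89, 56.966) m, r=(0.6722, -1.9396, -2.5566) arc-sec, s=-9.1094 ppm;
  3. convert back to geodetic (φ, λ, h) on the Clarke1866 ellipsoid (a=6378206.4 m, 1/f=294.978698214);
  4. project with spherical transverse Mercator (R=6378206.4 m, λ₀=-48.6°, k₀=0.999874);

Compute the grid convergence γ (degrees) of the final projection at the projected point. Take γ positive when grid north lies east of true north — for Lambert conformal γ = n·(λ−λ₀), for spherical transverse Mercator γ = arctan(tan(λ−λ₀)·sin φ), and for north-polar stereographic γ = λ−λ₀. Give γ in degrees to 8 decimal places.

start: φ=16.697145°, λ=-46.603337°, h=0.000 m
→ ECEF (a=6378388.000, f=1/297.0): X=4198636.7448, Y=-4440451.8884, Z=1820777.8383
→ Helmert 7p (PV): X=4198590.7786, Y=-4440717.3028, Z=1820843.2285
→ geod (Bowring, a=6378206.400): φ=16.69801904°, λ=-46.60535975°, h=366.9247 m
→ into tm (λ₀=-48.6°): φ=16.69801904°, λ−λ₀=1.99464025°
convergence γ = 0.57332731°

0.57332731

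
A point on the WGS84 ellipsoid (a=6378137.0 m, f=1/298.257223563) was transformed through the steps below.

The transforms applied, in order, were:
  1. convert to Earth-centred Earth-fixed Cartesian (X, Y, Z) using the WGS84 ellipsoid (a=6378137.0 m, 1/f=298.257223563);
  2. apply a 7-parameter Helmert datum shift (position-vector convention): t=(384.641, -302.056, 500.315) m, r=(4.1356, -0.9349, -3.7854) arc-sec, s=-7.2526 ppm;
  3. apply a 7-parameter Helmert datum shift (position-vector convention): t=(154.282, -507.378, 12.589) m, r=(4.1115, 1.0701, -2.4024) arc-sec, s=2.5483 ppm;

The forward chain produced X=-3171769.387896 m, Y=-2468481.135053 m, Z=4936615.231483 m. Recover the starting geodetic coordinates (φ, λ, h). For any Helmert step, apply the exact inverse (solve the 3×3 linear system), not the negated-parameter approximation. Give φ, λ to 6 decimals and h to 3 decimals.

φ=51.036507°, λ=-142.121937°, h=157.715 m

start: X=-3171769.3879, Y=-2468481.1351, Z=4936615.2315 m
→ Helmert⁻¹: X=-3171912.4540, Y=-2467906.0094, Z=4936622.7998
→ Helmert⁻¹: X=-3172252.4436, Y=-2467581.0967, Z=4936222.1379
→ geod (Bowring, a=6378137.000): φ=51.03650700°, λ=-142.12193700°, h=157.7150 m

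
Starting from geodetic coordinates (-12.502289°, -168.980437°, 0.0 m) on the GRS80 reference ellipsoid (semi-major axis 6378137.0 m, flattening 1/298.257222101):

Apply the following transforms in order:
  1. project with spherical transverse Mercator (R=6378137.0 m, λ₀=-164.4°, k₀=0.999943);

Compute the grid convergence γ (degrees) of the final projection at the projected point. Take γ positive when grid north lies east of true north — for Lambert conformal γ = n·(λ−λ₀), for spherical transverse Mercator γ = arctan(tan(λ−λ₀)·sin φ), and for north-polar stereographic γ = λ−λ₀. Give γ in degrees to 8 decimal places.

start: φ=-12.502289°, λ=-168.980437°, h=0.000 m
→ into tm (λ₀=-164.4°): φ=-12.50228900°, λ−λ₀=-4.58043700°
convergence γ = 0.99358484°

0.99358484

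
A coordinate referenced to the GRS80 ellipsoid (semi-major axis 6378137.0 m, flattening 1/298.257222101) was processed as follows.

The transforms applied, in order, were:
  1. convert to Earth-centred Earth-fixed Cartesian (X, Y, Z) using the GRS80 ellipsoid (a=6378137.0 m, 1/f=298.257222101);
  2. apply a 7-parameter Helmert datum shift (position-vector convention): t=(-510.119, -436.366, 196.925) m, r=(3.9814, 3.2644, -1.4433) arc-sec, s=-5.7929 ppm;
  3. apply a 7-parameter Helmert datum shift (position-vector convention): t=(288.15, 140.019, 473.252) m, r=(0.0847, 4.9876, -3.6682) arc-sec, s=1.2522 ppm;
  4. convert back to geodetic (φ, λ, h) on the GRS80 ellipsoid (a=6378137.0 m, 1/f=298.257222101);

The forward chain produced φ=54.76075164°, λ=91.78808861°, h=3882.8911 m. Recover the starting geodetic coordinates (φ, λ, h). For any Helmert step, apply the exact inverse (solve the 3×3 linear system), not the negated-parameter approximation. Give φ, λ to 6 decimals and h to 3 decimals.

φ=54.753960°, λ=91.789092°, h=3530.939 m

start: φ=54.760752°, λ=91.788089°, h=3882.891 m
→ ECEF (a=6378137.000, f=1/298.257222101): X=-115158.2602, Y=3688821.7253, Z=5189233.0521
→ Helmert⁻¹: X=-115637.3317, Y=3688677.1616, Z=5188748.9919
→ Helmert⁻¹: X=-115235.8090, Y=3689234.2425, Z=5188509.0891
→ geod (Bowring, a=6378137.000): φ=54.75396000°, λ=91.78909200°, h=3530.9390 m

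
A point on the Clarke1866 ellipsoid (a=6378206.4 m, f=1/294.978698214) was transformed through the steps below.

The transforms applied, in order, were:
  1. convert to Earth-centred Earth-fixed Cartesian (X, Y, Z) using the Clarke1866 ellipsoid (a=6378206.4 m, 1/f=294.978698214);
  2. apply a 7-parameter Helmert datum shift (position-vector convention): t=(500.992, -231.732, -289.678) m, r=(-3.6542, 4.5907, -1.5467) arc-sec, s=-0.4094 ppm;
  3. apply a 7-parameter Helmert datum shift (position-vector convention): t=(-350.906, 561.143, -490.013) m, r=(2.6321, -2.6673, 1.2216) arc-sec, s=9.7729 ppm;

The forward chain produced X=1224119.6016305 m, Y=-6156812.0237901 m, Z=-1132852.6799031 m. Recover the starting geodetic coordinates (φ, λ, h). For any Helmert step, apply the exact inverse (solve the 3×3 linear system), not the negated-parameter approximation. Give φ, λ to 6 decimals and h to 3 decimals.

start: X=1224119.6016, Y=-6156812.0238, Z=-1132852.6799 m
→ Helmert⁻¹: X=1224407.4323, Y=-6157334.6924, Z=-1132288.8615
→ Helmert⁻¹: X=1223978.3069, Y=-6157076.2470, Z=-1132081.4848
→ geod (Bowring, a=6378206.400): φ=-10.29089500°, λ=-78.75662700°, h=1296.0410 m

φ=-10.290895°, λ=-78.756627°, h=1296.041 m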